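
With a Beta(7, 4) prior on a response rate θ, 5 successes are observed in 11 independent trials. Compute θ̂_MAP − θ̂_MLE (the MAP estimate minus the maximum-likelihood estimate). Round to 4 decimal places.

Posterior is Beta(12, 10); MAP = (12−1)/(22−2) = 11/20 ≈ 0.55000.
MLE ignores the prior: θ̂_MLE = k/n = 5/11 ≈ 0.45455.
Difference = 11/20 − 5/11 = 21/220 ≈ 0.0955.

MAP − MLE = 0.0955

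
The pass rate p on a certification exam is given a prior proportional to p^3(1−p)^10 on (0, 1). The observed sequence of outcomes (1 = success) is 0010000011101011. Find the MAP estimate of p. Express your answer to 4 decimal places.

p̂_MAP = 0.3448

The prior density ∝ p^3(1−p)^10 is the kernel of Beta(4, 11).
Data: 7 successes in 16 trials (from the sequence). The binomial likelihood contributes p^7(1−p)^9, so the posterior is Beta(4+7, 11+9) = Beta(11, 20).
For Beta(a, b) with a, b > 1 the mode is (a−1)/(a+b−2) = 10/29 ≈ 0.3448.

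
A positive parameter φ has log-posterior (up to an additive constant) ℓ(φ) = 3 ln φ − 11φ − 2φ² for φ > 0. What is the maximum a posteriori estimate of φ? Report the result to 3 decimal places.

φ̂_MAP = 0.250

ℓ'(φ) = 3/φ − 11 − 4φ. Setting this to zero and multiplying by φ: 4φ² + 11φ − 3 = 0.
φ = (−11 + √(11² + 4·4·3)) / (2·4) = (−11 + √169) / 8 = (−11 + 13)/8 = 1/4.
ℓ''(φ) = −3/φ² − 4 < 0, confirming a maximum.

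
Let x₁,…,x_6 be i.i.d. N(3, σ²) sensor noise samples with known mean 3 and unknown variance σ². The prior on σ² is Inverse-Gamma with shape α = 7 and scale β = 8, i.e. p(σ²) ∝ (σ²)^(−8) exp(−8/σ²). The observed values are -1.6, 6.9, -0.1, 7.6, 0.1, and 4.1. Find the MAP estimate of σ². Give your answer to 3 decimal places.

σ̂²_MAP = 4.216

Sum of squared deviations about the known mean: SS = (-1.6−3)² + (6.9−3)² + (-0.1−3)² + (7.6−3)² + (0.1−3)² + (4.1−3)² = 76.76.
The Normal likelihood contributes (σ²)^(−n/2) exp(−SS/(2σ²)), so the posterior is Inverse-Gamma(α + n/2, β + SS/2) = Inverse-Gamma(10, 46.38).
The mode of Inverse-Gamma(a, b) is b/(a+1) = 46.38/11 ≈ 4.216.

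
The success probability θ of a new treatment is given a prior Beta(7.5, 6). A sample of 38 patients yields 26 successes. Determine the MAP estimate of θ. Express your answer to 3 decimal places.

Prior: Beta(7.5, 6).
Data: 26 successes in 38 trials. The binomial likelihood contributes θ^26(1−θ)^12, so the posterior is Beta(7.5+26, 6+12) = Beta(33.5, 18).
For Beta(a, b) with a, b > 1 the mode is (a−1)/(a+b−2) = 32.5/49.5 ≈ 0.657.

θ̂_MAP = 0.657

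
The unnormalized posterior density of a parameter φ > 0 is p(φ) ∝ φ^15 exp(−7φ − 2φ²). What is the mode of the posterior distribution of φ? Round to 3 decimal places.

φ̂_MAP = 1.250

ℓ'(φ) = 15/φ − 7 − 4φ. Setting this to zero and multiplying by φ: 4φ² + 7φ − 15 = 0.
φ = (−7 + √(7² + 4·4·15)) / (2·4) = (−7 + √289) / 8 = (−7 + 17)/8 = 5/4.
ℓ''(φ) = −15/φ² − 4 < 0, confirming a maximum.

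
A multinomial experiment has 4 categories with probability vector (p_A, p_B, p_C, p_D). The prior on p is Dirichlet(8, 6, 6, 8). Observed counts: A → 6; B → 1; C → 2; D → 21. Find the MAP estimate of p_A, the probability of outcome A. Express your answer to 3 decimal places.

MAP estimate of p_A = 0.241

The posterior is Dirichlet(αᵢ + nᵢ) = Dirichlet(14, 7, 8, 29).
For a Dirichlet(a₁,…,a_K) with all aᵢ > 1, the mode has j-th component (aⱼ − 1)/(Σaᵢ − K).
Here Σaᵢ = 58 and K = 4, so p_A = (14 − 1)/(58 − 4) = 13/54 ≈ 0.241.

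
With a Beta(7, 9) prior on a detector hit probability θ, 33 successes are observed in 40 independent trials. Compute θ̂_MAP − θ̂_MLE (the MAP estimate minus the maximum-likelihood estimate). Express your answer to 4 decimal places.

MAP − MLE = -0.1028

Posterior is Beta(40, 16); MAP = (40−1)/(56−2) = 39/54 ≈ 0.72222.
MLE ignores the prior: θ̂_MLE = k/n = 33/40 ≈ 0.82500.
Difference = 39/54 − 33/40 = -37/360 ≈ -0.1028.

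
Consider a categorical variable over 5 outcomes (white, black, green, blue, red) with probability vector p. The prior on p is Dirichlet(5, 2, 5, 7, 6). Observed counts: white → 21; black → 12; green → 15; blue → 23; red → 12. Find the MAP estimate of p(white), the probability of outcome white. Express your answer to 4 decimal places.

The posterior is Dirichlet(αᵢ + nᵢ) = Dirichlet(26, 14, 20, 30, 18).
For a Dirichlet(a₁,…,a_K) with all aᵢ > 1, the mode has j-th component (aⱼ − 1)/(Σaᵢ − K).
Here Σaᵢ = 108 and K = 5, so p(white) = (26 − 1)/(108 − 5) = 25/103 ≈ 0.2427.

MAP estimate of p(white) = 0.2427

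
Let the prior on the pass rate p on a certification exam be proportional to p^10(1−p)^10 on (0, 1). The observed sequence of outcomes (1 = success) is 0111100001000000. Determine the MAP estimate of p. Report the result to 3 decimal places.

The prior density ∝ p^10(1−p)^10 is the kernel of Beta(11, 11).
Data: 5 successes in 16 trials (from the sequence). The binomial likelihood contributes p^5(1−p)^11, so the posterior is Beta(11+5, 11+11) = Beta(16, 22).
For Beta(a, b) with a, b > 1 the mode is (a−1)/(a+b−2) = 15/36 ≈ 0.417.

p̂_MAP = 0.417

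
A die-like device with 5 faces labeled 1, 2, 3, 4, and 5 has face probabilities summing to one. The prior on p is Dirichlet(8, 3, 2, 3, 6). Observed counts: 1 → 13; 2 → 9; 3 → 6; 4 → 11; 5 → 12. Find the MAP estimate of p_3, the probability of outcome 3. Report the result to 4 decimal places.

MAP estimate: 0.1029

The posterior is Dirichlet(αᵢ + nᵢ) = Dirichlet(21, 12, 8, 14, 18).
For a Dirichlet(a₁,…,a_K) with all aᵢ > 1, the mode has j-th component (aⱼ − 1)/(Σaᵢ − K).
Here Σaᵢ = 73 and K = 5, so p_3 = (8 − 1)/(73 − 5) = 7/68 ≈ 0.1029.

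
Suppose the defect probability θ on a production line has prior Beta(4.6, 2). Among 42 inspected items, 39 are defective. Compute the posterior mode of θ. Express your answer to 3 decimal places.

θ̂_MAP = 0.914

Prior: Beta(4.6, 2).
Data: 39 successes in 42 trials. The binomial likelihood contributes θ^39(1−θ)^3, so the posterior is Beta(4.6+39, 2+3) = Beta(43.6, 5).
For Beta(a, b) with a, b > 1 the mode is (a−1)/(a+b−2) = 42.6/46.6 ≈ 0.914.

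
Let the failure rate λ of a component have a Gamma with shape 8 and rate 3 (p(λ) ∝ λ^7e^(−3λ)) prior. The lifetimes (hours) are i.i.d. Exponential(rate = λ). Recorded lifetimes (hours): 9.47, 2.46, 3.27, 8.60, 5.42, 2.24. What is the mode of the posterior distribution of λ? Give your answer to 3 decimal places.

λ̂_MAP = 0.377

The Exponential(rate=λ) likelihood is ∝ λ^n e^(−λΣtᵢ). Here n = 6 and Σtᵢ = 9.47 + 2.46 + 3.27 + 8.60 + 5.42 + 2.24 = 31.46.
Posterior ∝ λ^7e^(−3λ) · λ^6e^(−31.46λ) = λ^13e^(−34.46λ), i.e. Gamma(14, 34.46).
Mode = (a−1)/b = 13/34.46 ≈ 0.377.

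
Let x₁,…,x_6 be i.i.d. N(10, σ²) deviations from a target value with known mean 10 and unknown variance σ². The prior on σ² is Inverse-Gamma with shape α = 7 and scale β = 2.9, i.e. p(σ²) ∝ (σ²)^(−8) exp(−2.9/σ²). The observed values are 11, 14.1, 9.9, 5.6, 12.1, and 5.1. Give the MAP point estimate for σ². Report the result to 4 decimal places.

σ̂²_MAP = 3.2455

Sum of squared deviations about the known mean: SS = (11−10)² + (14.1−10)² + (9.9−10)² + (5.6−10)² + (12.1−10)² + (5.1−10)² = 65.6.
The Normal likelihood contributes (σ²)^(−n/2) exp(−SS/(2σ²)), so the posterior is Inverse-Gamma(α + n/2, β + SS/2) = Inverse-Gamma(10, 35.7).
The mode of Inverse-Gamma(a, b) is b/(a+1) = 35.7/11 ≈ 3.2455.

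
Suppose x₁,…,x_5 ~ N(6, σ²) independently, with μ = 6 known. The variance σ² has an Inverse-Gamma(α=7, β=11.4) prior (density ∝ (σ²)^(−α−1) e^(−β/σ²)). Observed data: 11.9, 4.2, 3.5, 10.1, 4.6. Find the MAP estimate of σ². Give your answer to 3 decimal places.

Sum of squared deviations about the known mean: SS = (11.9−6)² + (4.2−6)² + (3.5−6)² + (10.1−6)² + (4.6−6)² = 63.07.
The Normal likelihood contributes (σ²)^(−n/2) exp(−SS/(2σ²)), so the posterior is Inverse-Gamma(α + n/2, β + SS/2) = Inverse-Gamma(9.5, 42.935).
The mode of Inverse-Gamma(a, b) is b/(a+1) = 42.935/10.5 ≈ 4.089.

σ̂²_MAP = 4.089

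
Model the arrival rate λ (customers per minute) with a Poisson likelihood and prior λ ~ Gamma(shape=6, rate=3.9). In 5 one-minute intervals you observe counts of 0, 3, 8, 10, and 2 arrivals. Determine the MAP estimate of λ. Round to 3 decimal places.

λ̂_MAP = 3.146

Σxᵢ = 0+3+8+10+2 = 23, with n = 5.
Posterior ∝ λ^5e^(−3.9λ) · λ^23e^(−5λ) = λ^28e^(−8.9λ), i.e. Gamma(shape=29, rate=8.9).
The mode of a Gamma(a, b) with a ≥ 1 (shape–rate) is (a−1)/b = 28/8.9 ≈ 3.146.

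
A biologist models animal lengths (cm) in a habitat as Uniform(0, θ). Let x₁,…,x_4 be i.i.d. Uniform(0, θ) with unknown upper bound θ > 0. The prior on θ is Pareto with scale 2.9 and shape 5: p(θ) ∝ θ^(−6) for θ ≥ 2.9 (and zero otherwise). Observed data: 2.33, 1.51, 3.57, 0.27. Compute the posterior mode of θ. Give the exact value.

θ̂_MAP = 3.57

The Uniform(0, θ) likelihood is θ^(−n) for θ ≥ max(xᵢ), zero otherwise. Here max(xᵢ) = 3.57.
Posterior ∝ θ^(−6) · θ^(−4) = θ^(−10) on θ ≥ max(2.9, 3.57) = 3.57.
This density is strictly decreasing in θ, so the posterior mode lies at the lower boundary of the support.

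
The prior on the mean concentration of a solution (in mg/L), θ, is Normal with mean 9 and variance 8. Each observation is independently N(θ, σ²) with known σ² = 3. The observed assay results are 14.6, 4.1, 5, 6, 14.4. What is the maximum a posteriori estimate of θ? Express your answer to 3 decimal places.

n = 5; x̄ = (14.6 + 4.1 + 5 + 6 + 14.4)/5 = 44.1/5 = 8.82.
For a Normal prior and Normal likelihood with known variance, the posterior is Normal; its mode equals its mean, the precision-weighted average.
Prior precision 1/σ₀² = 1/8 = 0.125; data precision n/σ² = 5/3.
θ̂ = (0.125·9 + (5/3)·8.82) / (0.125 + 5/3) = 15.825/(43/24) = 1899/215 ≈ 8.833.

θ̂_MAP = 8.833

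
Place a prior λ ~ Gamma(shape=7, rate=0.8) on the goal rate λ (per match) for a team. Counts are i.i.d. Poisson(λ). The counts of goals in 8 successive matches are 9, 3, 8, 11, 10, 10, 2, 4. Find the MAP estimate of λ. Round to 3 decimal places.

λ̂_MAP = 7.159

Σxᵢ = 9+3+8+11+10+10+2+4 = 57, with n = 8.
Posterior ∝ λ^6e^(−0.8λ) · λ^57e^(−8λ) = λ^63e^(−8.8λ), i.e. Gamma(shape=64, rate=8.8).
The mode of a Gamma(a, b) with a ≥ 1 (shape–rate) is (a−1)/b = 63/8.8 ≈ 7.159.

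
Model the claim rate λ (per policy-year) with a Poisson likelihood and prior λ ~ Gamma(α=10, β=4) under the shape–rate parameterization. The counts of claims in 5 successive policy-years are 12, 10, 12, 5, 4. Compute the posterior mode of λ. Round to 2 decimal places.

Σxᵢ = 12+10+12+5+4 = 43, with n = 5.
Posterior ∝ λ^9e^(−4λ) · λ^43e^(−5λ) = λ^52e^(−9λ), i.e. Gamma(shape=53, rate=9).
The mode of a Gamma(a, b) with a ≥ 1 (shape–rate) is (a−1)/b = 52/9 ≈ 5.78.

λ̂_MAP = 5.78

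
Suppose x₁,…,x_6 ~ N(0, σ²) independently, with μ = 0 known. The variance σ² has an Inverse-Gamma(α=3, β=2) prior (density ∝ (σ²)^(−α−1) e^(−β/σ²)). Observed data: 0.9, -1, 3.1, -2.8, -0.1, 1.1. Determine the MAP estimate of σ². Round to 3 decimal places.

Sum of squared deviations about the known mean: SS = (0.9−0)² + (-1−0)² + (3.1−0)² + (-2.8−0)² + (-0.1−0)² + (1.1−0)² = 20.48.
The Normal likelihood contributes (σ²)^(−n/2) exp(−SS/(2σ²)), so the posterior is Inverse-Gamma(α + n/2, β + SS/2) = Inverse-Gamma(6, 12.24).
The mode of Inverse-Gamma(a, b) is b/(a+1) = 12.24/7 ≈ 1.749.

σ̂²_MAP = 1.749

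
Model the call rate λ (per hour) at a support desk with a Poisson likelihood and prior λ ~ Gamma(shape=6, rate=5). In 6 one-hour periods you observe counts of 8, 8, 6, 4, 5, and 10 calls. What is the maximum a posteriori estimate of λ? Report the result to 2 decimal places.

Σxᵢ = 8+8+6+4+5+10 = 41, with n = 6.
Posterior ∝ λ^5e^(−5λ) · λ^41e^(−6λ) = λ^46e^(−11λ), i.e. Gamma(shape=47, rate=11).
The mode of a Gamma(a, b) with a ≥ 1 (shape–rate) is (a−1)/b = 46/11 ≈ 4.18.

λ̂_MAP = 4.18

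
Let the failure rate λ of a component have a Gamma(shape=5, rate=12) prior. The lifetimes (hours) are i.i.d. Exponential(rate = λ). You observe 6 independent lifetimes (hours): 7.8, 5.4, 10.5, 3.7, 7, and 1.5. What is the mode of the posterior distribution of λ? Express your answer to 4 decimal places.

λ̂_MAP = 0.2088

The Exponential(rate=λ) likelihood is ∝ λ^n e^(−λΣtᵢ). Here n = 6 and Σtᵢ = 7.8 + 5.4 + 10.5 + 3.7 + 7 + 1.5 = 35.9.
Posterior ∝ λ^4e^(−12λ) · λ^6e^(−35.9λ) = λ^10e^(−47.9λ), i.e. Gamma(11, 47.9).
Mode = (a−1)/b = 10/47.9 ≈ 0.2088.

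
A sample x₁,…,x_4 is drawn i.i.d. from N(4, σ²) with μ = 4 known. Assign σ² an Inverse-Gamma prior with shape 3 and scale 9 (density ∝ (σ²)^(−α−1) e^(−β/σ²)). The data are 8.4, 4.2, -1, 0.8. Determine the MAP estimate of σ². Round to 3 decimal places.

σ̂²_MAP = 6.053

Sum of squared deviations about the known mean: SS = (8.4−4)² + (4.2−4)² + (-1−4)² + (0.8−4)² = 54.64.
The Normal likelihood contributes (σ²)^(−n/2) exp(−SS/(2σ²)), so the posterior is Inverse-Gamma(α + n/2, β + SS/2) = Inverse-Gamma(5, 36.32).
The mode of Inverse-Gamma(a, b) is b/(a+1) = 36.32/6 ≈ 6.053.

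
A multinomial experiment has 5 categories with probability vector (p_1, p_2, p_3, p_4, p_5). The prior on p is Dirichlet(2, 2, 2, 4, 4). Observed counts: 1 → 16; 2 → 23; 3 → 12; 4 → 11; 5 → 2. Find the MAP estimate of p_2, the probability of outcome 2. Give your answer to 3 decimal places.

The posterior is Dirichlet(αᵢ + nᵢ) = Dirichlet(18, 25, 14, 15, 6).
For a Dirichlet(a₁,…,a_K) with all aᵢ > 1, the mode has j-th component (aⱼ − 1)/(Σaᵢ − K).
Here Σaᵢ = 78 and K = 5, so p_2 = (25 − 1)/(78 − 5) = 24/73 ≈ 0.329.

MAP estimate: 0.329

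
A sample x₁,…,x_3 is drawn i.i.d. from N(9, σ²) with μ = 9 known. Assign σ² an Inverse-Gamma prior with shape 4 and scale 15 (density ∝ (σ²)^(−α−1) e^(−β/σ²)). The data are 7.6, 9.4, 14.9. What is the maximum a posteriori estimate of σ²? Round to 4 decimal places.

σ̂²_MAP = 5.1485

Sum of squared deviations about the known mean: SS = (7.6−9)² + (9.4−9)² + (14.9−9)² = 36.93.
The Normal likelihood contributes (σ²)^(−n/2) exp(−SS/(2σ²)), so the posterior is Inverse-Gamma(α + n/2, β + SS/2) = Inverse-Gamma(5.5, 33.465).
The mode of Inverse-Gamma(a, b) is b/(a+1) = 33.465/6.5 ≈ 5.1485.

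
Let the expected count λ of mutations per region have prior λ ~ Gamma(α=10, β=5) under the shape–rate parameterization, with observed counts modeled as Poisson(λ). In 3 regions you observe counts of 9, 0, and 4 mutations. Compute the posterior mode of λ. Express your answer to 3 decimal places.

Σxᵢ = 9+0+4 = 13, with n = 3.
Posterior ∝ λ^9e^(−5λ) · λ^13e^(−3λ) = λ^22e^(−8λ), i.e. Gamma(shape=23, rate=8).
The mode of a Gamma(a, b) with a ≥ 1 (shape–rate) is (a−1)/b = 22/8 ≈ 2.750.

λ̂_MAP = 2.750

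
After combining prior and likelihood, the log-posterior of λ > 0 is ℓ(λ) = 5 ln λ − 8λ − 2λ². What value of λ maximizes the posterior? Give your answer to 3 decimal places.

ℓ'(λ) = 5/λ − 8 − 4λ. Setting this to zero and multiplying by λ: 4λ² + 8λ − 5 = 0.
λ = (−8 + √(8² + 4·4·5)) / (2·4) = (−8 + √144) / 8 = (−8 + 12)/8 = 1/2.
ℓ''(λ) = −5/λ² − 4 < 0, confirming a maximum.

λ̂_MAP = 0.500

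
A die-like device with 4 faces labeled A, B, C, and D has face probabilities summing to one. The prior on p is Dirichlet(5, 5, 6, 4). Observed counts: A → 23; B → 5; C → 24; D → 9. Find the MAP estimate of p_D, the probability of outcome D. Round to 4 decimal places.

The posterior is Dirichlet(αᵢ + nᵢ) = Dirichlet(28, 10, 30, 13).
For a Dirichlet(a₁,…,a_K) with all aᵢ > 1, the mode has j-th component (aⱼ − 1)/(Σaᵢ − K).
Here Σaᵢ = 81 and K = 4, so p_D = (13 − 1)/(81 − 4) = 12/77 ≈ 0.1558.

MAP estimate of p_D = 0.1558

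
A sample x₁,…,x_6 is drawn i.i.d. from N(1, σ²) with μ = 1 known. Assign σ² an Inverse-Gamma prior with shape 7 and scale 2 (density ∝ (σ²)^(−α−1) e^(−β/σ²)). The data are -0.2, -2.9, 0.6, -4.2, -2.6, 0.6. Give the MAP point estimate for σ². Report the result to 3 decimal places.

σ̂²_MAP = 2.771

Sum of squared deviations about the known mean: SS = (-0.2−1)² + (-2.9−1)² + (0.6−1)² + (-4.2−1)² + (-2.6−1)² + (0.6−1)² = 56.97.
The Normal likelihood contributes (σ²)^(−n/2) exp(−SS/(2σ²)), so the posterior is Inverse-Gamma(α + n/2, β + SS/2) = Inverse-Gamma(10, 30.485).
The mode of Inverse-Gamma(a, b) is b/(a+1) = 30.485/11 ≈ 2.771.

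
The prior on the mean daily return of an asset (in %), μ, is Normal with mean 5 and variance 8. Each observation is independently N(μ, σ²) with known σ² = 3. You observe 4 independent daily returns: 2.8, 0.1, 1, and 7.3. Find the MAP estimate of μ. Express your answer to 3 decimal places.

n = 4; x̄ = (2.8 + 0.1 + 1 + 7.3)/4 = 11.2/4 = 2.8.
For a Normal prior and Normal likelihood with known variance, the posterior is Normal; its mode equals its mean, the precision-weighted average.
Prior precision 1/σ₀² = 1/8 = 0.125; data precision n/σ² = 4/3.
μ̂ = (0.125·5 + (4/3)·2.8) / (0.125 + 4/3) = (523/120)/(35/24) = 523/175 ≈ 2.989.

μ̂_MAP = 2.989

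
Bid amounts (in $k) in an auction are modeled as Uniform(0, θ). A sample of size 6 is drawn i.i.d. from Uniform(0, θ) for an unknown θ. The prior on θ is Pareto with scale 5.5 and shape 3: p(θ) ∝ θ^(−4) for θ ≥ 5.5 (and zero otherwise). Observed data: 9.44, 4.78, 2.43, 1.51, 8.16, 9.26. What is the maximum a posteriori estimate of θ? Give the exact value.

θ̂_MAP = 9.44

The Uniform(0, θ) likelihood is θ^(−n) for θ ≥ max(xᵢ), zero otherwise. Here max(xᵢ) = 9.44.
Posterior ∝ θ^(−4) · θ^(−6) = θ^(−10) on θ ≥ max(5.5, 9.44) = 9.44.
This density is strictly decreasing in θ, so the posterior mode lies at the lower boundary of the support.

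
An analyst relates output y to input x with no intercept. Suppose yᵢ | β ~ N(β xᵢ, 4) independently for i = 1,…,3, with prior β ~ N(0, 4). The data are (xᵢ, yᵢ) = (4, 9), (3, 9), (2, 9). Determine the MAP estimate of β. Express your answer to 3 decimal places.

β̂_MAP = 2.700

log p(β | y) = −Σ(yᵢ − βxᵢ)²/(2·4) − β²/(2·4) + const.
Setting the derivative to zero: Σxᵢ(yᵢ − βxᵢ)/4 − β/4 = 0, so β = Σxᵢyᵢ / (Σxᵢ² + σ²/τ²).
Σxᵢyᵢ = 4·9 + 3·9 + 2·9 = 81; Σxᵢ² = 29; σ²/τ² = 1.
β̂_MAP = 81 / (29 + 1) = 81/30 ≈ 2.700.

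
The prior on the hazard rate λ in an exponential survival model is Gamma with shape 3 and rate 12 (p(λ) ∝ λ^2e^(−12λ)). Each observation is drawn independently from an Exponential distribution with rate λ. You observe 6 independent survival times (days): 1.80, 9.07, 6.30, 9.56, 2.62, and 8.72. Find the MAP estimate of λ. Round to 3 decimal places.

The Exponential(rate=λ) likelihood is ∝ λ^n e^(−λΣtᵢ). Here n = 6 and Σtᵢ = 1.80 + 9.07 + 6.30 + 9.56 + 2.62 + 8.72 = 38.07.
Posterior ∝ λ^2e^(−12λ) · λ^6e^(−38.07λ) = λ^8e^(−50.07λ), i.e. Gamma(9, 50.07).
Mode = (a−1)/b = 8/50.07 ≈ 0.160.

λ̂_MAP = 0.160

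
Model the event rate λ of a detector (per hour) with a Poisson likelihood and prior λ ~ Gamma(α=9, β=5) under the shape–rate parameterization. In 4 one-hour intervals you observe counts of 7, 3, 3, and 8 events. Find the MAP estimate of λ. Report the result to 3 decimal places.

Σxᵢ = 7+3+3+8 = 21, with n = 4.
Posterior ∝ λ^8e^(−5λ) · λ^21e^(−4λ) = λ^29e^(−9λ), i.e. Gamma(shape=30, rate=9).
The mode of a Gamma(a, b) with a ≥ 1 (shape–rate) is (a−1)/b = 29/9 ≈ 3.222.

λ̂_MAP = 3.222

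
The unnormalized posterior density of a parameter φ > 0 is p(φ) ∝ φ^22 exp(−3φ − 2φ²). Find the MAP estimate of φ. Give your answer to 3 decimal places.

φ̂_MAP = 2.000

ℓ'(φ) = 22/φ − 3 − 4φ. Setting this to zero and multiplying by φ: 4φ² + 3φ − 22 = 0.
φ = (−3 + √(3² + 4·4·22)) / (2·4) = (−3 + √361) / 8 = (−3 + 19)/8 = 2.
ℓ''(φ) = −22/φ² − 4 < 0, confirming a maximum.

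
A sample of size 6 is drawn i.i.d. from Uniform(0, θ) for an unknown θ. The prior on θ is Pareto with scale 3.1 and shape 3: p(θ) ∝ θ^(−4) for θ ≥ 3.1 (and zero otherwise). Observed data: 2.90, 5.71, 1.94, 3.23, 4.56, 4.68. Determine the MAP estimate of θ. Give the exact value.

θ̂_MAP = 5.71

The Uniform(0, θ) likelihood is θ^(−n) for θ ≥ max(xᵢ), zero otherwise. Here max(xᵢ) = 5.71.
Posterior ∝ θ^(−4) · θ^(−6) = θ^(−10) on θ ≥ max(3.1, 5.71) = 5.71.
This density is strictly decreasing in θ, so the posterior mode lies at the lower boundary of the support.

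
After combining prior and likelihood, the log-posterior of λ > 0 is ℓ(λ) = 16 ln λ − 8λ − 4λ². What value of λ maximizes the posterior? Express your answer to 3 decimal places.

ℓ'(λ) = 16/λ − 8 − 8λ. Setting this to zero and multiplying by λ: 8λ² + 8λ − 16 = 0.
λ = (−8 + √(8² + 4·8·16)) / (2·8) = (−8 + √576) / 16 = (−8 + 24)/16 = 1.
ℓ''(λ) = −16/λ² − 8 < 0, confirming a maximum.

λ̂_MAP = 1.000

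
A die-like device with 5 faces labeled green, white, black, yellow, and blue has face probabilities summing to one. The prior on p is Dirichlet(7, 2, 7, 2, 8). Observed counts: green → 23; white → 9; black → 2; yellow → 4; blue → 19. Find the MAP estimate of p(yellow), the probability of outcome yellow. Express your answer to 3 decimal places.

The posterior is Dirichlet(αᵢ + nᵢ) = Dirichlet(30, 11, 9, 6, 27).
For a Dirichlet(a₁,…,a_K) with all aᵢ > 1, the mode has j-th component (aⱼ − 1)/(Σaᵢ − K).
Here Σaᵢ = 83 and K = 5, so p(yellow) = (6 − 1)/(83 − 5) = 5/78 ≈ 0.064.

MAP estimate of p(yellow) = 0.064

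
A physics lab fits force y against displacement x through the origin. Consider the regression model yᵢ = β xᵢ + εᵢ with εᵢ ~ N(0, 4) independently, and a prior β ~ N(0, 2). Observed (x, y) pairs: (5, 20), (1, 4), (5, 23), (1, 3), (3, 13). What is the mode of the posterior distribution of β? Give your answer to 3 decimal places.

log p(β | y) = −Σ(yᵢ − βxᵢ)²/(2·4) − β²/(2·2) + const.
Setting the derivative to zero: Σxᵢ(yᵢ − βxᵢ)/4 − β/2 = 0, so β = Σxᵢyᵢ / (Σxᵢ² + σ²/τ²).
Σxᵢyᵢ = 5·20 + 1·4 + 5·23 + 1·3 + 3·13 = 261; Σxᵢ² = 61; σ²/τ² = 2.
β̂_MAP = 261 / (61 + 2) = 261/63 ≈ 4.143.

β̂_MAP = 4.143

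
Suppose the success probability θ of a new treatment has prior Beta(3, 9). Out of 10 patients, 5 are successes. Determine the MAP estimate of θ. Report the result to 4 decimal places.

Prior: Beta(3, 9).
Data: 5 successes in 10 trials. The binomial likelihood contributes θ^5(1−θ)^5, so the posterior is Beta(3+5, 9+5) = Beta(8, 14).
For Beta(a, b) with a, b > 1 the mode is (a−1)/(a+b−2) = 7/20 ≈ 0.3500.

θ̂_MAP = 0.3500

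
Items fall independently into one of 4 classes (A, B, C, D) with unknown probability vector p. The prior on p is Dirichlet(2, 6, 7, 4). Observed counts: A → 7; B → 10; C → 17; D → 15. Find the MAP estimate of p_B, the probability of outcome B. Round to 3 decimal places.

The posterior is Dirichlet(αᵢ + nᵢ) = Dirichlet(9, 16, 24, 19).
For a Dirichlet(a₁,…,a_K) with all aᵢ > 1, the mode has j-th component (aⱼ − 1)/(Σaᵢ − K).
Here Σaᵢ = 68 and K = 4, so p_B = (16 − 1)/(68 − 4) = 15/64 ≈ 0.234.

MAP estimate of p_B = 0.234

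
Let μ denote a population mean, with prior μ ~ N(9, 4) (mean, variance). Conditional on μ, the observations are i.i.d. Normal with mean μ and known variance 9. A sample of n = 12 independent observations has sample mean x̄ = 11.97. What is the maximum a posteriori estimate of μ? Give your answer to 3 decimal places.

n = 12, x̄ = 11.97.
For a Normal prior and Normal likelihood with known variance, the posterior is Normal; its mode equals its mean, the precision-weighted average.
Prior precision 1/σ₀² = 1/4 = 0.25; data precision n/σ² = 12/9 = 4/3.
μ̂ = (0.25·9 + (4/3)·11.97) / (0.25 + 4/3) = 18.21/(19/12) = 5463/475 ≈ 11.501.

μ̂_MAP = 11.501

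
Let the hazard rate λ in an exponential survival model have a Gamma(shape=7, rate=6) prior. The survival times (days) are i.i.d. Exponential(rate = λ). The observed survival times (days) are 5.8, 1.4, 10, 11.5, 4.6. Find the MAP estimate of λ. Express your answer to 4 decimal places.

The Exponential(rate=λ) likelihood is ∝ λ^n e^(−λΣtᵢ). Here n = 5 and Σtᵢ = 5.8 + 1.4 + 10 + 11.5 + 4.6 = 33.3.
Posterior ∝ λ^6e^(−6λ) · λ^5e^(−33.3λ) = λ^11e^(−39.3λ), i.e. Gamma(12, 39.3).
Mode = (a−1)/b = 11/39.3 ≈ 0.2799.

λ̂_MAP = 0.2799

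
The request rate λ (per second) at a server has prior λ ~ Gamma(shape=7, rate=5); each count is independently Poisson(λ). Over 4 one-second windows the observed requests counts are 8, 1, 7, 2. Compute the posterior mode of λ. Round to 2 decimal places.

λ̂_MAP = 2.67

Σxᵢ = 8+1+7+2 = 18, with n = 4.
Posterior ∝ λ^6e^(−5λ) · λ^18e^(−4λ) = λ^24e^(−9λ), i.e. Gamma(shape=25, rate=9).
The mode of a Gamma(a, b) with a ≥ 1 (shape–rate) is (a−1)/b = 24/9 ≈ 2.67.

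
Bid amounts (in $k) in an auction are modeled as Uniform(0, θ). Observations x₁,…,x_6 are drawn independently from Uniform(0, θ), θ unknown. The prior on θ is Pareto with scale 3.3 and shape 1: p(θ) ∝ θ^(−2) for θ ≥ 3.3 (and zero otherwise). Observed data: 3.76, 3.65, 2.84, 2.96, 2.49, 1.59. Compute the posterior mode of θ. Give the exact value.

θ̂_MAP = 3.76

The Uniform(0, θ) likelihood is θ^(−n) for θ ≥ max(xᵢ), zero otherwise. Here max(xᵢ) = 3.76.
Posterior ∝ θ^(−2) · θ^(−6) = θ^(−8) on θ ≥ max(3.3, 3.76) = 3.76.
This density is strictly decreasing in θ, so the posterior mode lies at the lower boundary of the support.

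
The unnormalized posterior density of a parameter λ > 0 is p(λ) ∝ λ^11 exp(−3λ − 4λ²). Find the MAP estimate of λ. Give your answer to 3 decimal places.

λ̂_MAP = 1.000

ℓ'(λ) = 11/λ − 3 − 8λ. Setting this to zero and multiplying by λ: 8λ² + 3λ − 11 = 0.
λ = (−3 + √(3² + 4·8·11)) / (2·8) = (−3 + √361) / 16 = (−3 + 19)/16 = 1.
ℓ''(λ) = −11/λ² − 8 < 0, confirming a maximum.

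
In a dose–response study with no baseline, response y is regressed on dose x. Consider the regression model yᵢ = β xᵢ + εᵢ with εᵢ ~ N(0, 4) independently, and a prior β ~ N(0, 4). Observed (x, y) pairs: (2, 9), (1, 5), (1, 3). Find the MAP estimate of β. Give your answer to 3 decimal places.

β̂_MAP = 3.714

log p(β | y) = −Σ(yᵢ − βxᵢ)²/(2·4) − β²/(2·4) + const.
Setting the derivative to zero: Σxᵢ(yᵢ − βxᵢ)/4 − β/4 = 0, so β = Σxᵢyᵢ / (Σxᵢ² + σ²/τ²).
Σxᵢyᵢ = 2·9 + 1·5 + 1·3 = 26; Σxᵢ² = 6; σ²/τ² = 1.
β̂_MAP = 26 / (6 + 1) = 26/7 ≈ 3.714.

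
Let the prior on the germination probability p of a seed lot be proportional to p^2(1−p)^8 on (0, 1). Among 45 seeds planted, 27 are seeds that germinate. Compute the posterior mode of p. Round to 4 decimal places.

p̂_MAP = 0.5273

The prior density ∝ p^2(1−p)^8 is the kernel of Beta(3, 9).
Data: 27 successes in 45 trials. The binomial likelihood contributes p^27(1−p)^18, so the posterior is Beta(3+27, 9+18) = Beta(30, 27).
For Beta(a, b) with a, b > 1 the mode is (a−1)/(a+b−2) = 29/55 ≈ 0.5273.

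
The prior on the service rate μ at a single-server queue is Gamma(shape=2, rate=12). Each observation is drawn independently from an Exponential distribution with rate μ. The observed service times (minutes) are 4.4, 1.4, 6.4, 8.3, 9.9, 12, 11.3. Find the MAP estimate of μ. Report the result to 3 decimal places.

The Exponential(rate=μ) likelihood is ∝ μ^n e^(−μΣtᵢ). Here n = 7 and Σtᵢ = 4.4 + 1.4 + 6.4 + 8.3 + 9.9 + 12 + 11.3 = 53.7.
Posterior ∝ μe^(−12μ) · μ^7e^(−53.7μ) = μ^8e^(−65.7μ), i.e. Gamma(9, 65.7).
Mode = (a−1)/b = 8/65.7 ≈ 0.122.

μ̂_MAP = 0.122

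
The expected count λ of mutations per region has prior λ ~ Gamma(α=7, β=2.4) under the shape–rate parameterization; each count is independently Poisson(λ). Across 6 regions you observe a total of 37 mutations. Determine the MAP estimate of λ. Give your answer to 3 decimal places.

λ̂_MAP = 5.119

Σxᵢ = 37, n = 6.
Posterior ∝ λ^6e^(−2.4λ) · λ^37e^(−6λ) = λ^43e^(−8.4λ), i.e. Gamma(shape=44, rate=8.4).
The mode of a Gamma(a, b) with a ≥ 1 (shape–rate) is (a−1)/b = 43/8.4 ≈ 5.119.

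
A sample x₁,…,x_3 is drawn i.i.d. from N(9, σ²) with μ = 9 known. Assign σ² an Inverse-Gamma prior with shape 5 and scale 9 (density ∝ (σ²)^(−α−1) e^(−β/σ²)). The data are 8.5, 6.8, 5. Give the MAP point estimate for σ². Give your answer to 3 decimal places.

Sum of squared deviations about the known mean: SS = (8.5−9)² + (6.8−9)² + (5−9)² = 21.09.
The Normal likelihood contributes (σ²)^(−n/2) exp(−SS/(2σ²)), so the posterior is Inverse-Gamma(α + n/2, β + SS/2) = Inverse-Gamma(6.5, 19.545).
The mode of Inverse-Gamma(a, b) is b/(a+1) = 19.545/7.5 ≈ 2.606.

σ̂²_MAP = 2.606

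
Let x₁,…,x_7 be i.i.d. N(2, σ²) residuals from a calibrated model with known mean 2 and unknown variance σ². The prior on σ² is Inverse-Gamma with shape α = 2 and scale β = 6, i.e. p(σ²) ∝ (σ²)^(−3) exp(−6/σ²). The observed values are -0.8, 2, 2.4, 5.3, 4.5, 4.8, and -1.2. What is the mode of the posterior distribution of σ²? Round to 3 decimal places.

Sum of squared deviations about the known mean: SS = (-0.8−2)² + (2−2)² + (2.4−2)² + (5.3−2)² + (4.5−2)² + (4.8−2)² + (-1.2−2)² = 43.22.
The Normal likelihood contributes (σ²)^(−n/2) exp(−SS/(2σ²)), so the posterior is Inverse-Gamma(α + n/2, β + SS/2) = Inverse-Gamma(5.5, 27.61).
The mode of Inverse-Gamma(a, b) is b/(a+1) = 27.61/6.5 ≈ 4.248.

σ̂²_MAP = 4.248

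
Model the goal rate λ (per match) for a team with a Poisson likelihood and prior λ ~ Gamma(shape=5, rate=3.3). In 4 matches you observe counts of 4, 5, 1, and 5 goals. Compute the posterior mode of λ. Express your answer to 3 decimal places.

Σxᵢ = 4+5+1+5 = 15, with n = 4.
Posterior ∝ λ^4e^(−3.3λ) · λ^15e^(−4λ) = λ^19e^(−7.3λ), i.e. Gamma(shape=20, rate=7.3).
The mode of a Gamma(a, b) with a ≥ 1 (shape–rate) is (a−1)/b = 19/7.3 ≈ 2.603.

λ̂_MAP = 2.603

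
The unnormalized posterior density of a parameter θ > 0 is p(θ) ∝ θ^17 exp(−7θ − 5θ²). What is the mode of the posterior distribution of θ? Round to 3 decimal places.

θ̂_MAP = 1.000

ℓ'(θ) = 17/θ − 7 − 10θ. Setting this to zero and multiplying by θ: 10θ² + 7θ − 17 = 0.
θ = (−7 + √(7² + 4·10·17)) / (2·10) = (−7 + √729) / 20 = (−7 + 27)/20 = 1.
ℓ''(θ) = −17/θ² − 10 < 0, confirming a maximum.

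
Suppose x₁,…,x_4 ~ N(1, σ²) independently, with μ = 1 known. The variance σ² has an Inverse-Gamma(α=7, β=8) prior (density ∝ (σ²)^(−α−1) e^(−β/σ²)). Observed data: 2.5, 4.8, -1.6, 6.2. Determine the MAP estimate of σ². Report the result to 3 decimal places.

Sum of squared deviations about the known mean: SS = (2.5−1)² + (4.8−1)² + (-1.6−1)² + (6.2−1)² = 50.49.
The Normal likelihood contributes (σ²)^(−n/2) exp(−SS/(2σ²)), so the posterior is Inverse-Gamma(α + n/2, β + SS/2) = Inverse-Gamma(9, 33.245).
The mode of Inverse-Gamma(a, b) is b/(a+1) = 33.245/10 ≈ 3.325.

σ̂²_MAP = 3.325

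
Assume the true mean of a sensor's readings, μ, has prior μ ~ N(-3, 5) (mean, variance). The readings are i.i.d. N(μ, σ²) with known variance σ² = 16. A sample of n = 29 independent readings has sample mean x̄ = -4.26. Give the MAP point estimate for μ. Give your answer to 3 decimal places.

n = 29, x̄ = -4.26.
For a Normal prior and Normal likelihood with known variance, the posterior is Normal; its mode equals its mean, the precision-weighted average.
Prior precision 1/σ₀² = 1/5 = 0.2; data precision n/σ² = 29/16 = 1.8125.
μ̂ = (0.2·(-3) + 1.8125·(-4.26)) / (0.2 + 1.8125) = (-8.32125)/2.0125 = -951/230 ≈ -4.135.

μ̂_MAP = -4.135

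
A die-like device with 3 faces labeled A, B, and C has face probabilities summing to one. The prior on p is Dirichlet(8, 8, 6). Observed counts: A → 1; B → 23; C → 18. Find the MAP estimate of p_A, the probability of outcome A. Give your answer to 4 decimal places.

MAP estimate of p_A = 0.1311

The posterior is Dirichlet(αᵢ + nᵢ) = Dirichlet(9, 31, 24).
For a Dirichlet(a₁,…,a_K) with all aᵢ > 1, the mode has j-th component (aⱼ − 1)/(Σaᵢ − K).
Here Σaᵢ = 64 and K = 3, so p_A = (9 − 1)/(64 − 3) = 8/61 ≈ 0.1311.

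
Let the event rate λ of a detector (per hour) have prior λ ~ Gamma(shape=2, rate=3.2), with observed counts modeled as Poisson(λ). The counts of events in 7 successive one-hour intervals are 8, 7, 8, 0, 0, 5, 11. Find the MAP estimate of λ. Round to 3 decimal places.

λ̂_MAP = 3.922

Σxᵢ = 8+7+8+0+0+5+11 = 39, with n = 7.
Posterior ∝ λe^(−3.2λ) · λ^39e^(−7λ) = λ^40e^(−10.2λ), i.e. Gamma(shape=41, rate=10.2).
The mode of a Gamma(a, b) with a ≥ 1 (shape–rate) is (a−1)/b = 40/10.2 ≈ 3.922.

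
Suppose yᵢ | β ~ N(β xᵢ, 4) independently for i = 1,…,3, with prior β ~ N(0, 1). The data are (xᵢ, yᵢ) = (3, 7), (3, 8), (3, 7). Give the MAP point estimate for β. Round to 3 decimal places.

log p(β | y) = −Σ(yᵢ − βxᵢ)²/(2·4) − β²/(2·1) + const.
Setting the derivative to zero: Σxᵢ(yᵢ − βxᵢ)/4 − β/1 = 0, so β = Σxᵢyᵢ / (Σxᵢ² + σ²/τ²).
Σxᵢyᵢ = 3·7 + 3·8 + 3·7 = 66; Σxᵢ² = 27; σ²/τ² = 4.
β̂_MAP = 66 / (27 + 4) = 66/31 ≈ 2.129.

β̂_MAP = 2.129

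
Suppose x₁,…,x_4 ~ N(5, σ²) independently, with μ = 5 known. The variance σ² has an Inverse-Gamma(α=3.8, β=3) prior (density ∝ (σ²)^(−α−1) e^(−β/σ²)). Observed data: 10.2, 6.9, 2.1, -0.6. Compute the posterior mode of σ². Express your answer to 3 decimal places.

σ̂²_MAP = 5.619

Sum of squared deviations about the known mean: SS = (10.2−5)² + (6.9−5)² + (2.1−5)² + (-0.6−5)² = 70.42.
The Normal likelihood contributes (σ²)^(−n/2) exp(−SS/(2σ²)), so the posterior is Inverse-Gamma(α + n/2, β + SS/2) = Inverse-Gamma(5.8, 38.21).
The mode of Inverse-Gamma(a, b) is b/(a+1) = 38.21/6.8 ≈ 5.619.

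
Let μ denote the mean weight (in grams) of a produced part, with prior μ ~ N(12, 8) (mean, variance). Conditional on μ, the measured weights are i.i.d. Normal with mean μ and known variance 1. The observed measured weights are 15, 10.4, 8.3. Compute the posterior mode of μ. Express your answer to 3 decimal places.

n = 3; x̄ = (15 + 10.4 + 8.3)/3 = 33.7/3 = 337/30 ≈ 11.2333.
For a Normal prior and Normal likelihood with known variance, the posterior is Normal; its mode equals its mean, the precision-weighted average.
Prior precision 1/σ₀² = 1/8 = 0.125; data precision n/σ² = 3/1 = 3.
μ̂ = (0.125·12 + 3·(337/30)) / (0.125 + 3) = 35.2/3.125 = 11.264.

μ̂_MAP = 11.264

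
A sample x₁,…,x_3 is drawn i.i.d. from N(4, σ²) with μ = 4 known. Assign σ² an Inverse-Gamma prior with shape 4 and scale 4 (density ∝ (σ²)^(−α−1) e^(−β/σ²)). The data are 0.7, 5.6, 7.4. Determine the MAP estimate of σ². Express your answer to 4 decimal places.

σ̂²_MAP = 2.5392

Sum of squared deviations about the known mean: SS = (0.7−4)² + (5.6−4)² + (7.4−4)² = 25.01.
The Normal likelihood contributes (σ²)^(−n/2) exp(−SS/(2σ²)), so the posterior is Inverse-Gamma(α + n/2, β + SS/2) = Inverse-Gamma(5.5, 16.505).
The mode of Inverse-Gamma(a, b) is b/(a+1) = 16.505/6.5 ≈ 2.5392.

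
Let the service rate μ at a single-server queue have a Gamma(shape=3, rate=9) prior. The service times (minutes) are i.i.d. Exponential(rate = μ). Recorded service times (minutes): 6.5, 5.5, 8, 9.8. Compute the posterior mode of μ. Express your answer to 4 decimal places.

μ̂_MAP = 0.1546

The Exponential(rate=μ) likelihood is ∝ μ^n e^(−μΣtᵢ). Here n = 4 and Σtᵢ = 6.5 + 5.5 + 8 + 9.8 = 29.8.
Posterior ∝ μ^2e^(−9μ) · μ^4e^(−29.8μ) = μ^6e^(−38.8μ), i.e. Gamma(7, 38.8).
Mode = (a−1)/b = 6/38.8 ≈ 0.1546.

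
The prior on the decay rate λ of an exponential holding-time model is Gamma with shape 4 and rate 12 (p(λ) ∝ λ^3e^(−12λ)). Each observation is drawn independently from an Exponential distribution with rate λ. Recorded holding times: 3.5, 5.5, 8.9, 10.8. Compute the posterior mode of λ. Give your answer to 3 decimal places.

The Exponential(rate=λ) likelihood is ∝ λ^n e^(−λΣtᵢ). Here n = 4 and Σtᵢ = 3.5 + 5.5 + 8.9 + 10.8 = 28.7.
Posterior ∝ λ^3e^(−12λ) · λ^4e^(−28.7λ) = λ^7e^(−40.7λ), i.e. Gamma(8, 40.7).
Mode = (a−1)/b = 7/40.7 ≈ 0.172.

λ̂_MAP = 0.172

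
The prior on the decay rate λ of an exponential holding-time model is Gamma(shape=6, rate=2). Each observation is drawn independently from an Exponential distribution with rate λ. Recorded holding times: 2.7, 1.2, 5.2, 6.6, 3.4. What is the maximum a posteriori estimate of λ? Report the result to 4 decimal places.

λ̂_MAP = 0.4739

The Exponential(rate=λ) likelihood is ∝ λ^n e^(−λΣtᵢ). Here n = 5 and Σtᵢ = 2.7 + 1.2 + 5.2 + 6.6 + 3.4 = 19.1.
Posterior ∝ λ^5e^(−2λ) · λ^5e^(−19.1λ) = λ^10e^(−21.1λ), i.e. Gamma(11, 21.1).
Mode = (a−1)/b = 10/21.1 ≈ 0.4739.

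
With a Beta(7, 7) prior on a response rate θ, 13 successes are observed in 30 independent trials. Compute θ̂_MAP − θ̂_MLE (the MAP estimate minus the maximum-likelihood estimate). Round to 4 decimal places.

MAP − MLE = 0.0190

Posterior is Beta(20, 24); MAP = (20−1)/(44−2) = 19/42 ≈ 0.45238.
MLE ignores the prior: θ̂_MLE = k/n = 13/30 ≈ 0.43333.
Difference = 19/42 − 13/30 = 2/105 ≈ 0.0190.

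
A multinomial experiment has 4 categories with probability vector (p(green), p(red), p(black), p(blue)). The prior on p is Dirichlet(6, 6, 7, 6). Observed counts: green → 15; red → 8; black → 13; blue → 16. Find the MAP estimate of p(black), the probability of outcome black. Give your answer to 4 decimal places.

MAP estimate of p(black) = 0.2603

The posterior is Dirichlet(αᵢ + nᵢ) = Dirichlet(21, 14, 20, 22).
For a Dirichlet(a₁,…,a_K) with all aᵢ > 1, the mode has j-th component (aⱼ − 1)/(Σaᵢ − K).
Here Σaᵢ = 77 and K = 4, so p(black) = (20 − 1)/(77 − 4) = 19/73 ≈ 0.2603.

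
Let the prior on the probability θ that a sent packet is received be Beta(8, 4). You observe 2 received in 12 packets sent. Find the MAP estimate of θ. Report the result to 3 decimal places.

θ̂_MAP = 0.409

Prior: Beta(8, 4).
Data: 2 successes in 12 trials. The binomial likelihood contributes θ^2(1−θ)^10, so the posterior is Beta(8+2, 4+10) = Beta(10, 14).
For Beta(a, b) with a, b > 1 the mode is (a−1)/(a+b−2) = 9/22 ≈ 0.409.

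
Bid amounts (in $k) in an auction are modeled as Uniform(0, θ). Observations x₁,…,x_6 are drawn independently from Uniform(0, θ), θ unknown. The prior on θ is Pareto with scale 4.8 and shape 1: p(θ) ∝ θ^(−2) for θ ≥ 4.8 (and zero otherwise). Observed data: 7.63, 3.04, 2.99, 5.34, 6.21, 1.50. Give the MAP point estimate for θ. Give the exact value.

The Uniform(0, θ) likelihood is θ^(−n) for θ ≥ max(xᵢ), zero otherwise. Here max(xᵢ) = 7.63.
Posterior ∝ θ^(−2) · θ^(−6) = θ^(−8) on θ ≥ max(4.8, 7.63) = 7.63.
This density is strictly decreasing in θ, so the posterior mode lies at the lower boundary of the support.

θ̂_MAP = 7.63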